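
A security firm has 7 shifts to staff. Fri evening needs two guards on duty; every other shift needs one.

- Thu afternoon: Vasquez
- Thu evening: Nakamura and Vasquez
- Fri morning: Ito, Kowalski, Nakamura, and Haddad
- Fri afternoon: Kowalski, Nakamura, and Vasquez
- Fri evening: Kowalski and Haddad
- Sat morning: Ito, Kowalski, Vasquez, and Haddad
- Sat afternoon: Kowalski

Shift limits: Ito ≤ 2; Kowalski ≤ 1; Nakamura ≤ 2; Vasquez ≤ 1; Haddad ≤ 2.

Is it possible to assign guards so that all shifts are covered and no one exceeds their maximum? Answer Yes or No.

No

Total capacity is 8 and 8 slots are needed, so capacity alone doesn't rule it out.
Shifts {Fri evening, Sat afternoon} need 3 worker-slots in total, but the guards available for any of those shifts (Kowalski and Haddad) can supply at most 2 among them. So no valid schedule exists.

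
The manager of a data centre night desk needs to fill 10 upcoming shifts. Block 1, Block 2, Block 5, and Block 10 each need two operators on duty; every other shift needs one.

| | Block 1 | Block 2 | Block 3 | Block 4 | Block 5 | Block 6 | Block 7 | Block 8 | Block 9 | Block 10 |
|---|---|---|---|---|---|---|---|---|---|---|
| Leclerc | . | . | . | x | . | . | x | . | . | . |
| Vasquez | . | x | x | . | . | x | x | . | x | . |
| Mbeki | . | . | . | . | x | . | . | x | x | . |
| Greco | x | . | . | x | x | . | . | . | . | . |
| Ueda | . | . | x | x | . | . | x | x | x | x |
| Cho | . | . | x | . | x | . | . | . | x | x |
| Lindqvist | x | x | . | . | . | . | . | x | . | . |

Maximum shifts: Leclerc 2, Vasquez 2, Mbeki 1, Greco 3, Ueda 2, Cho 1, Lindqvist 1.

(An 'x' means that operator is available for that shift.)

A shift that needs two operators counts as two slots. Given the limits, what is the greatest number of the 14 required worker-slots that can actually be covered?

Total capacity across all operators is 2+2+1+3+2+1+1 = 12, and 14 slots are needed, so at most 12 can be filled.
Shifts {Block 1, Block 2} need 4 slots but only Vasquez, Greco, and Lindqvist are available for them, supplying at most 3 — so at least 1 slot must go unfilled.
An assignment achieving 11: Block 1→Greco+Lindqvist, Block 2→Vasquez, Block 3→Ueda, Block 4→Leclerc, Block 5→Mbeki+Greco, Block 6→Vasquez, Block 7→Leclerc, Block 10→Ueda+Cho.
Loads: Leclerc 2/2, Vasquez 2/2, Mbeki 1/1, Greco 2/3, Ueda 2/2, Cho 1/1, Lindqvist 1/1.

11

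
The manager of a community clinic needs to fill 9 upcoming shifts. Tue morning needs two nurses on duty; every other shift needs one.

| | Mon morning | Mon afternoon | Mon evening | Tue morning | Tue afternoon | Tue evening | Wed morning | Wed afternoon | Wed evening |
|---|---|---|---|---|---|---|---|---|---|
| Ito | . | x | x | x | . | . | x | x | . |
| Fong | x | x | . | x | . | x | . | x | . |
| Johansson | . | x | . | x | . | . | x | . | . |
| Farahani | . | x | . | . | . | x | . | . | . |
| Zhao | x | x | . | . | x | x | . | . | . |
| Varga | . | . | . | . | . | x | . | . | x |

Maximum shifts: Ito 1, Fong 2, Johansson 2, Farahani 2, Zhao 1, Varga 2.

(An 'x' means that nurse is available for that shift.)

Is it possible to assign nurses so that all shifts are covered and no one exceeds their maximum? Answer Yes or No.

No

Total capacity is 10 and 10 slots are needed, so capacity alone doesn't rule it out.
Shifts {Mon morning, Mon evening, Tue morning, Tue afternoon, Wed afternoon} need 6 worker-slots in total, but the nurses available for any of those shifts (Ito, Fong, Johansson, and Zhao) can supply at most 5 among them. So no valid schedule exists.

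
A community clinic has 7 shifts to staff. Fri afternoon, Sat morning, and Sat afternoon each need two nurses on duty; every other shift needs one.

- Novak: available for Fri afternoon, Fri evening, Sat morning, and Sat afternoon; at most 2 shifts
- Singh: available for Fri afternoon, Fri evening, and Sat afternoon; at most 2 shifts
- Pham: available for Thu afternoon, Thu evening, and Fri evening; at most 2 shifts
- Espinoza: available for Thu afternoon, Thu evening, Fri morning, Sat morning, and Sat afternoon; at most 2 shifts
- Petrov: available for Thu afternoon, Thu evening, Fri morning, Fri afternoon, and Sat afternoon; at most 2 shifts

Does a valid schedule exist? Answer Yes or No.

Sat morning can only be covered by Novak and Espinoza, so that assignment is forced.
One valid schedule: Thu afternoon→Pham, Thu evening→Pham, Fri morning→Espinoza, Fri afternoon→Novak+Petrov, Fri evening→Singh, Sat morning→Novak+Espinoza, Sat afternoon→Singh+Petrov.
Loads: Novak 2/2, Singh 2/2, Pham 2/2, Espinoza 2/2, Petrov 2/2 — all within limits.

Yes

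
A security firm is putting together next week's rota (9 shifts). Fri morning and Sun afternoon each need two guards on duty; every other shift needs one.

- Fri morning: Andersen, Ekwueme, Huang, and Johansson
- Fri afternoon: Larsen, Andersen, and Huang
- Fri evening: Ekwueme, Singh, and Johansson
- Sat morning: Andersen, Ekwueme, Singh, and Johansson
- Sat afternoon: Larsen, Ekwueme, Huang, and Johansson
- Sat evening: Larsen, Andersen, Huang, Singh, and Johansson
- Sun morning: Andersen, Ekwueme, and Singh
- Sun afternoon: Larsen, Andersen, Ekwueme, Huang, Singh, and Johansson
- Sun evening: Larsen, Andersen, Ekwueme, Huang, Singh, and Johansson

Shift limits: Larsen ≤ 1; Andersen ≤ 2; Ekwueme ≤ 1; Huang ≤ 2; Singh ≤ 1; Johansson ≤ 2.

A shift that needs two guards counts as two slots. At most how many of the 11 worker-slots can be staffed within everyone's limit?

Total capacity across all guards is 1+2+1+2+1+2 = 9, and 11 slots are needed, so at most 9 can be filled.
An assignment achieving 9: Fri morning→Andersen+Huang, Fri afternoon→Larsen, Fri evening→Ekwueme, Sat morning→Singh, Sat afternoon→Huang, Sat evening→Johansson, Sun morning→Andersen, Sun afternoon→Johansson.
Loads: Larsen 1/1, Andersen 2/2, Ekwueme 1/1, Huang 2/2, Singh 1/1, Johansson 2/2.

9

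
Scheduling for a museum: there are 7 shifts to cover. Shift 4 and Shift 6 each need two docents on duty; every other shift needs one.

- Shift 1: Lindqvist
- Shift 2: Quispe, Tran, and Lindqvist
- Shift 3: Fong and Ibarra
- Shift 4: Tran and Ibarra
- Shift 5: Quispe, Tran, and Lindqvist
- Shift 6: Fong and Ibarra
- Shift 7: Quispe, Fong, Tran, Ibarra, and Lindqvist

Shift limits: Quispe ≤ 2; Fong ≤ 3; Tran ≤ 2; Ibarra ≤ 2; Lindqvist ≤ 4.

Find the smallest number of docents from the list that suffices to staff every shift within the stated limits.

4

9 slots to fill and no one can take more than 4, so at least ⌈9/4⌉ = 3 docents are needed.
Shifts {Shift 1, Shift 4, Shift 6} need 5 slots, but among the docents available for them (Fong, Tran, Ibarra, and Lindqvist) any 3 together supply at most 4. So 3 docents are not enough.
Fong, Tran, Ibarra, and Lindqvist alone can cover everything: Shift 1→Lindqvist, Shift 2→Tran, Shift 3→Fong, Shift 4→Tran+Ibarra, Shift 5→Lindqvist, Shift 6→Fong+Ibarra, Shift 7→Fong.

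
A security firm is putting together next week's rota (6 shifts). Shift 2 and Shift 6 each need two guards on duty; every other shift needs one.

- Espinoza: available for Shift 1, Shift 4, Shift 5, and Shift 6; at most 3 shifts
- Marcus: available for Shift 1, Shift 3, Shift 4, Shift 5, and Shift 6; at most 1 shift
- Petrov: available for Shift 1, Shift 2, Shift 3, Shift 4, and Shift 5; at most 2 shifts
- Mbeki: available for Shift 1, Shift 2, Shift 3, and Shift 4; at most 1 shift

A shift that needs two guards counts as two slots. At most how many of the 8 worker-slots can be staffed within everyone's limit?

7

Total capacity across all guards is 3+1+2+1 = 7, and 8 slots are needed, so at most 7 can be filled.
An assignment achieving 7: Shift 1→Espinoza, Shift 2→Petrov+Mbeki, Shift 3→Petrov, Shift 5→Espinoza, Shift 6→Espinoza+Marcus.
Loads: Espinoza 3/3, Marcus 1/1, Petrov 2/2, Mbeki 1/1.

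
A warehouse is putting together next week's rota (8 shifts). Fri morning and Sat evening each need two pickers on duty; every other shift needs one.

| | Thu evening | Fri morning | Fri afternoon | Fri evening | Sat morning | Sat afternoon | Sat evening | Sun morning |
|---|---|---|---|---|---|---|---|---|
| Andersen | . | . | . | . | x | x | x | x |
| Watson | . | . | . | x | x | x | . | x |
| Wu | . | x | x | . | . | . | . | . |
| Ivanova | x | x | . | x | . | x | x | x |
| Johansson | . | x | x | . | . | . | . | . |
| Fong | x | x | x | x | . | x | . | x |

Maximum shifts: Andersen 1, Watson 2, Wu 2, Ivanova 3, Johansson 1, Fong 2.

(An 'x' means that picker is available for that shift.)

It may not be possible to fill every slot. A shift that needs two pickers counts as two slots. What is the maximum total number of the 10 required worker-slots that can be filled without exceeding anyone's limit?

10

Total capacity across all pickers is 1+2+2+3+1+2 = 11, and 10 slots are needed, so at most 10 can be filled.
An assignment achieving 10: Thu evening→Ivanova, Fri morning→Wu+Ivanova, Fri afternoon→Wu, Fri evening→Watson, Sat morning→Watson, Sat afternoon→Fong, Sat evening→Andersen+Ivanova, Sun morning→Fong.
Loads: Andersen 1/1, Watson 2/2, Wu 2/2, Ivanova 3/3, Johansson 0/1, Fong 2/2.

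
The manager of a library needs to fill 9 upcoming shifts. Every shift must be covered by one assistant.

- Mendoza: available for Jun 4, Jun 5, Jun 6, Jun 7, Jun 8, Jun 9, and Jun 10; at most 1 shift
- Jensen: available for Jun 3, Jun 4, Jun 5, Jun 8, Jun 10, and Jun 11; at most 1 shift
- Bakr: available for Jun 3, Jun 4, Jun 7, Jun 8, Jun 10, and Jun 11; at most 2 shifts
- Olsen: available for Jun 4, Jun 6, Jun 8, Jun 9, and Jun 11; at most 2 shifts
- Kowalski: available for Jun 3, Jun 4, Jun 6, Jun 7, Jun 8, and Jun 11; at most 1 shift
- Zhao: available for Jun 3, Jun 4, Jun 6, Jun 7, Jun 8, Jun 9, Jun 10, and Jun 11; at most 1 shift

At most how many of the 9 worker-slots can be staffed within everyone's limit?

8

Total capacity across all assistants is 1+1+2+2+1+1 = 8, and 9 slots are needed, so at most 8 can be filled.
An assignment achieving 8: Jun 3→Jensen, Jun 4→Zhao, Jun 5→Mendoza, Jun 6→Olsen, Jun 7→Bakr, Jun 9→Olsen, Jun 10→Bakr, Jun 11→Kowalski.
Loads: Mendoza 1/1, Jensen 1/1, Bakr 2/2, Olsen 2/2, Kowalski 1/1, Zhao 1/1.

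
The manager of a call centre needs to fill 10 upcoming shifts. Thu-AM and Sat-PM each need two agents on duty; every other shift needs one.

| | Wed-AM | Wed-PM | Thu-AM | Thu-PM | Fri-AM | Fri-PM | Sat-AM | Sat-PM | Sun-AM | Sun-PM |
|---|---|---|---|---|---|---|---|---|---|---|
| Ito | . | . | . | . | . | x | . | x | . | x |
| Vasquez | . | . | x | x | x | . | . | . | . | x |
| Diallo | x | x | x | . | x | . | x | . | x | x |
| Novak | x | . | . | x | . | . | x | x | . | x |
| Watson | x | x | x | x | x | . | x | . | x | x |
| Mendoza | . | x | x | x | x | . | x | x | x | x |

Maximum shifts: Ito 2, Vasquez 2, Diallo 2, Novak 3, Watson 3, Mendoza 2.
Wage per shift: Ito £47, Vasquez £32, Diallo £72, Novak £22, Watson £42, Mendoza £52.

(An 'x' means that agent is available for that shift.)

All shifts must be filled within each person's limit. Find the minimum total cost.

£454

Fri-PM can only be covered by Ito, so that assignment is forced.
Picking the cheapest available agent for each shift independently would cost £394, but that ignores the shift limits.
An optimal schedule: Wed-AM→Novak, Wed-PM→Watson, Thu-AM→Vasquez+Mendoza, Thu-PM→Novak, Fri-AM→Vasquez, Fri-PM→Ito, Sat-AM→Watson, Sat-PM→Novak+Ito, Sun-AM→Watson, Sun-PM→Mendoza.
Total: 22 + 42 + 32 + 52 + 22 + 32 + 47 + 42 + 22 + 47 + 42 + 52 = £454.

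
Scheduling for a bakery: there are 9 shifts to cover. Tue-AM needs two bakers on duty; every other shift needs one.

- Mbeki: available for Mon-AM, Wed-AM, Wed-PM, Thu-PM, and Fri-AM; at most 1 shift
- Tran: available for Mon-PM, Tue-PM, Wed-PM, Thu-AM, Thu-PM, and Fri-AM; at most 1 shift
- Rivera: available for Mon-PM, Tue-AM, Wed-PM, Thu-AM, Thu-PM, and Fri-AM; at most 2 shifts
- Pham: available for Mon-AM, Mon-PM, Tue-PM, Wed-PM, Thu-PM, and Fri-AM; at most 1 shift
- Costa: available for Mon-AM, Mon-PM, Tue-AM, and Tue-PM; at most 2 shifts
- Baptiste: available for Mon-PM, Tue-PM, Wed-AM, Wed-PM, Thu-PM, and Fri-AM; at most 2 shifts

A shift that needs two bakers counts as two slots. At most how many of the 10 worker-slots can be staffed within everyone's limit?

Total capacity across all bakers is 1+1+2+1+2+2 = 9, and 10 slots are needed, so at most 9 can be filled.
An assignment achieving 9: Mon-AM→Pham, Mon-PM→Rivera, Tue-AM→Rivera+Costa, Tue-PM→Costa, Wed-AM→Mbeki, Wed-PM→Baptiste, Thu-AM→Tran, Thu-PM→Baptiste.
Loads: Mbeki 1/1, Tran 1/1, Rivera 2/2, Pham 1/1, Costa 2/2, Baptiste 2/2.

9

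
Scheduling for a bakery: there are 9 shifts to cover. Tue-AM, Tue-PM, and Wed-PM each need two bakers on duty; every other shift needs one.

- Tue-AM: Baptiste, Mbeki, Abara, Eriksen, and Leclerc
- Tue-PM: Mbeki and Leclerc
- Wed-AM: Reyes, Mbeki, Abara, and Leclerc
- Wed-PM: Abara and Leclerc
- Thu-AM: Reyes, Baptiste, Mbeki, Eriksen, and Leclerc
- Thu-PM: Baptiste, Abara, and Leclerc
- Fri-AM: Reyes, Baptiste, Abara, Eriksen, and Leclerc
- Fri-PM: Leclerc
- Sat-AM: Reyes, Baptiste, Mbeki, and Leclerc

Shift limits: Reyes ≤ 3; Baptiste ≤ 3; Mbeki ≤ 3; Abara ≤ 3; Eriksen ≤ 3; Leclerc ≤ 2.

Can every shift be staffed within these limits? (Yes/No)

Total capacity is 17 and 12 slots are needed, so capacity alone doesn't rule it out.
Shifts {Tue-PM, Wed-PM, Fri-PM} need 5 worker-slots in total, but the bakers available for any of those shifts (Mbeki, Abara, and Leclerc) can supply at most 4 among them. So no valid schedule exists.

No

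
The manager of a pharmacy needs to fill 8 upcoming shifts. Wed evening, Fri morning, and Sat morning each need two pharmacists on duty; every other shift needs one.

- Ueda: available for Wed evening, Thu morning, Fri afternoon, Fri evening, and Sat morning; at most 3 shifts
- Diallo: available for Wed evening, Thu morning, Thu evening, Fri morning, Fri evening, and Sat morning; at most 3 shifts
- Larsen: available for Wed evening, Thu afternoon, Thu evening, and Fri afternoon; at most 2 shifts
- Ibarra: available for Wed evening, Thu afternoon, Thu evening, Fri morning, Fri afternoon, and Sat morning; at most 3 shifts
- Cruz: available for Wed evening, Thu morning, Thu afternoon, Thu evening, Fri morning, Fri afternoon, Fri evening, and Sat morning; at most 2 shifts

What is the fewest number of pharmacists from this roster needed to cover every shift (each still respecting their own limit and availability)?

4

11 slots to fill and no one can take more than 3, so at least ⌈11/3⌉ = 4 pharmacists are needed.
Ueda, Diallo, Larsen, and Ibarra alone can cover everything: Wed evening→Larsen+Ibarra, Thu morning→Ueda, Thu afternoon→Larsen, Thu evening→Diallo, Fri morning→Diallo+Ibarra, Fri afternoon→Ueda, Fri evening→Ueda, Sat morning→Diallo+Ibarra.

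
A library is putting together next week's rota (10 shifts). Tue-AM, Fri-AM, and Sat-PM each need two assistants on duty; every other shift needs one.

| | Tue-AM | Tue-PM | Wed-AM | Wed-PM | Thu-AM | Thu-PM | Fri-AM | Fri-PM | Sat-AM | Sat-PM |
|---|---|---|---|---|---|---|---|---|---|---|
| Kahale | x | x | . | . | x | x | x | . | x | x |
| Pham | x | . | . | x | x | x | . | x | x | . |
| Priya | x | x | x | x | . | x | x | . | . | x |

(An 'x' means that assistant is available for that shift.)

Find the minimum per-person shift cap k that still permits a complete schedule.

With 3 assistants and 13 worker-slots to fill, someone must work at least ⌈13/3⌉ = 5 shifts, so k ≥ 5.
k = 5 works: Tue-AM→Pham+Priya, Tue-PM→Kahale, Wed-AM→Priya, Wed-PM→Pham, Thu-AM→Kahale, Thu-PM→Pham, Fri-AM→Kahale+Priya, Fri-PM→Pham, Sat-AM→Kahale, Sat-PM→Kahale+Priya.
Loads: Kahale 5, Pham 4, Priya 4 — all ≤ 5.

5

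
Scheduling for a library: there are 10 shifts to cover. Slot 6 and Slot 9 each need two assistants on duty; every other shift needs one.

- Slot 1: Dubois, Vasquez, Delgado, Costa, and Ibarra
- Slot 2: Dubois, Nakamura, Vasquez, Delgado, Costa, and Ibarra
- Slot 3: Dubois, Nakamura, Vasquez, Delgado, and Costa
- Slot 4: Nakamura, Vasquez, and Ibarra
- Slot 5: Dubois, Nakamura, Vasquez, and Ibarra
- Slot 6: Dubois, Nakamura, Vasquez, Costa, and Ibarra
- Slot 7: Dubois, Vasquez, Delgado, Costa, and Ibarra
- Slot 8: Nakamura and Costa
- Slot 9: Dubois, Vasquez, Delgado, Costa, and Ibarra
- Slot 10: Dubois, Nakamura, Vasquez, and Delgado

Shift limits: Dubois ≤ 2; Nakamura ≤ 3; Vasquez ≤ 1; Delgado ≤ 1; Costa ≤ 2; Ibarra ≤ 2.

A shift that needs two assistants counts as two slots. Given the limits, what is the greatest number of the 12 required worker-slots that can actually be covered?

11

Total capacity across all assistants is 2+3+1+1+2+2 = 11, and 12 slots are needed, so at most 11 can be filled.
An assignment achieving 11: Slot 1→Vasquez, Slot 3→Nakamura, Slot 4→Nakamura, Slot 5→Dubois, Slot 6→Costa+Ibarra, Slot 7→Delgado, Slot 8→Nakamura, Slot 9→Costa+Ibarra, Slot 10→Dubois.
Loads: Dubois 2/2, Nakamura 3/3, Vasquez 1/1, Delgado 1/1, Costa 2/2, Ibarra 2/2.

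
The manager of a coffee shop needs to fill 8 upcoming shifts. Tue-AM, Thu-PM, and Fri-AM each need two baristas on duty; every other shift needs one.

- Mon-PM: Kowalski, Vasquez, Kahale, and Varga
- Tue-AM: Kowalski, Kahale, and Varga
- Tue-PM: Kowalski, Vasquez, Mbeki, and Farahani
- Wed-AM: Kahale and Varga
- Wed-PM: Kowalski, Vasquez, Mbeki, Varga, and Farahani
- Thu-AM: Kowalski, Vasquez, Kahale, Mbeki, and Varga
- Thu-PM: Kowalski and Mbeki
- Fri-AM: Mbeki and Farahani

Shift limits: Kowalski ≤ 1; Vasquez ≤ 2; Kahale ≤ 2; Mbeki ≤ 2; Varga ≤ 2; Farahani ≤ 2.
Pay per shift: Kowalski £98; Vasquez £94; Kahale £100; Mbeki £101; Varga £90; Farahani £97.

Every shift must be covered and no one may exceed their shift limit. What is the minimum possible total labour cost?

Thu-PM can only be covered by Kowalski and Mbeki, so that assignment is forced.
Fri-AM can only be covered by Mbeki and Farahani, so that assignment is forced.
Picking the cheapest available barista for each shift independently would cost £1039, but that ignores the shift limits.
An optimal schedule: Mon-PM→Vasquez, Tue-AM→Kahale+Varga, Tue-PM→Vasquez, Wed-AM→Kahale, Wed-PM→Farahani, Thu-AM→Varga, Thu-PM→Kowalski+Mbeki, Fri-AM→Mbeki+Farahani.
Total: 94 + 100 + 90 + 94 + 100 + 97 + 90 + 98 + 101 + 101 + 97 = £1062.

£1062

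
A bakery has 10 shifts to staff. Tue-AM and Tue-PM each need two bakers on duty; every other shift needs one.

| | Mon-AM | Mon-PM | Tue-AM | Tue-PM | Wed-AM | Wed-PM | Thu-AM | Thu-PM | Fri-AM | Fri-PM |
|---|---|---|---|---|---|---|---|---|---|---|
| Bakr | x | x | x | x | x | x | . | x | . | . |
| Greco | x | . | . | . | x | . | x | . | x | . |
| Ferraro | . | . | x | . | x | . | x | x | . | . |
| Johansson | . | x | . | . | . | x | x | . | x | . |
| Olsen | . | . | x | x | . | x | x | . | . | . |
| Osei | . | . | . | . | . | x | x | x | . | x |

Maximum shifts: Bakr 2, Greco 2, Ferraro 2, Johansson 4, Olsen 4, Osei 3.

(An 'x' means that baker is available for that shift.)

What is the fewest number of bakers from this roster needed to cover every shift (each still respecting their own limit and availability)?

12 slots to fill and no one can take more than 4, so at least ⌈12/4⌉ = 3 bakers are needed.
No set of 4 bakers can cover every shift (each such set leaves at least one shift with no one available or exceeds a cap).
Bakr, Greco, Ferraro, Olsen, and Osei alone can cover everything: Mon-AM→Greco, Mon-PM→Bakr, Tue-AM→Ferraro+Olsen, Tue-PM→Bakr+Olsen, Wed-AM→Ferraro, Wed-PM→Olsen, Thu-AM→Olsen, Thu-PM→Osei, Fri-AM→Greco, Fri-PM→Osei.

5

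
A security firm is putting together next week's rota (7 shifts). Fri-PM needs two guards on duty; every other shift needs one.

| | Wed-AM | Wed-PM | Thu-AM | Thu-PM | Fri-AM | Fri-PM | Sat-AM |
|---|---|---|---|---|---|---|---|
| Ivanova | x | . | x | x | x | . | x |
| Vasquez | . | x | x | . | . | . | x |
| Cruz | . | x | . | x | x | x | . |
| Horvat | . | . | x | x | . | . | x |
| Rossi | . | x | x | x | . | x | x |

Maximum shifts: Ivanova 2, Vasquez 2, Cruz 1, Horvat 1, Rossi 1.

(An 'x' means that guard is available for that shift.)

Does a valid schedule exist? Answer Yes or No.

No

Total capacity is 2+2+1+1+1 = 7 but 8 worker-slots are needed — infeasible.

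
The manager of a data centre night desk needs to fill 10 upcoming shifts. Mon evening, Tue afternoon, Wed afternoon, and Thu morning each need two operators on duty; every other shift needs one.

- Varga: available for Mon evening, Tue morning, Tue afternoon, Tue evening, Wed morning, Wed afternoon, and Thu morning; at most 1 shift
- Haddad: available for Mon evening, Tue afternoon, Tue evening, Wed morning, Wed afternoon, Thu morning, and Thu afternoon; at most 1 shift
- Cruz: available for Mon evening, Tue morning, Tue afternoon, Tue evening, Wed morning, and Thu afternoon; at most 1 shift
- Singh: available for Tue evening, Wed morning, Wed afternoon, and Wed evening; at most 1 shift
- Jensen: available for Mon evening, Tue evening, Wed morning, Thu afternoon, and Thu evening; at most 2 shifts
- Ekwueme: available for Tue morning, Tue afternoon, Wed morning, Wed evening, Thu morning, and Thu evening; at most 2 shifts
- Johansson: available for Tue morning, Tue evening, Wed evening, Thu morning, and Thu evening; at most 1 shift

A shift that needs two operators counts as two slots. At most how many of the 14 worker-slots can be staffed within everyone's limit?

Total capacity across all operators is 1+1+1+1+2+2+1 = 9, and 14 slots are needed, so at most 9 can be filled.
An assignment achieving 9: Mon evening→Jensen, Tue morning→Ekwueme, Tue afternoon→Ekwueme, Wed afternoon→Varga+Haddad, Wed evening→Singh, Thu morning→Johansson, Thu afternoon→Cruz, Thu evening→Jensen.
Loads: Varga 1/1, Haddad 1/1, Cruz 1/1, Singh 1/1, Jensen 2/2, Ekwueme 2/2, Johansson 1/1.

9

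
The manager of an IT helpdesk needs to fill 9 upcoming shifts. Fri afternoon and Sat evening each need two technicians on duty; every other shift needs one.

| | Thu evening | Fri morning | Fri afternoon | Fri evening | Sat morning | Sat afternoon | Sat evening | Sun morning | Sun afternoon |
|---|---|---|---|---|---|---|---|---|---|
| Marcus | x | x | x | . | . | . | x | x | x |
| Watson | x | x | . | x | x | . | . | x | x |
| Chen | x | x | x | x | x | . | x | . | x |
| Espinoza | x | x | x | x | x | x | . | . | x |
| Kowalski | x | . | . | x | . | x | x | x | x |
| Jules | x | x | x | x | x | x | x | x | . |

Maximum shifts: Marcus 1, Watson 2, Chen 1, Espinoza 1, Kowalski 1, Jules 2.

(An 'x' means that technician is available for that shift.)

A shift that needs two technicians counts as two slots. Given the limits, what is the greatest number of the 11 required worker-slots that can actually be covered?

Total capacity across all technicians is 1+2+1+1+1+2 = 8, and 11 slots are needed, so at most 8 can be filled.
An assignment achieving 8: Fri morning→Jules, Fri afternoon→Marcus+Chen, Sat morning→Watson, Sat afternoon→Espinoza, Sat evening→Kowalski+Jules, Sun morning→Watson.
Loads: Marcus 1/1, Watson 2/2, Chen 1/1, Espinoza 1/1, Kowalski 1/1, Jules 2/2.

8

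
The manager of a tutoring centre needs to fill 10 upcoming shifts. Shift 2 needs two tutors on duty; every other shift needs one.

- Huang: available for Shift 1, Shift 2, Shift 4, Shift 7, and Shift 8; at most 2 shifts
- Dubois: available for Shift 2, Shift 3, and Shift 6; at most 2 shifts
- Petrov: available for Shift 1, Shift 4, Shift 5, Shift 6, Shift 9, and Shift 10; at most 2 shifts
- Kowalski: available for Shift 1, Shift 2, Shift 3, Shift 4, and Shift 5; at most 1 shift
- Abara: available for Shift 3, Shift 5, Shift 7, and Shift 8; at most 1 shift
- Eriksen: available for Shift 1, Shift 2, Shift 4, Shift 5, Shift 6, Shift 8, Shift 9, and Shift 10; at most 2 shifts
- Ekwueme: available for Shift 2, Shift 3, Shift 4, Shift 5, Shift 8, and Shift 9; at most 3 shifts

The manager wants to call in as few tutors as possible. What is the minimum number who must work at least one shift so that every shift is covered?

11 slots to fill and no one can take more than 3, so at least ⌈11/3⌉ = 4 tutors are needed.
Any 4 tutors together have capacity at most 3+2+2+2 = 9 < 11 slots, so 4 can never suffice.
Huang, Dubois, Petrov, Eriksen, and Ekwueme alone can cover everything: Shift 1→Huang, Shift 2→Eriksen+Ekwueme, Shift 3→Dubois, Shift 4→Ekwueme, Shift 5→Petrov, Shift 6→Dubois, Shift 7→Huang, Shift 8→Eriksen, Shift 9→Ekwueme, Shift 10→Petrov.

5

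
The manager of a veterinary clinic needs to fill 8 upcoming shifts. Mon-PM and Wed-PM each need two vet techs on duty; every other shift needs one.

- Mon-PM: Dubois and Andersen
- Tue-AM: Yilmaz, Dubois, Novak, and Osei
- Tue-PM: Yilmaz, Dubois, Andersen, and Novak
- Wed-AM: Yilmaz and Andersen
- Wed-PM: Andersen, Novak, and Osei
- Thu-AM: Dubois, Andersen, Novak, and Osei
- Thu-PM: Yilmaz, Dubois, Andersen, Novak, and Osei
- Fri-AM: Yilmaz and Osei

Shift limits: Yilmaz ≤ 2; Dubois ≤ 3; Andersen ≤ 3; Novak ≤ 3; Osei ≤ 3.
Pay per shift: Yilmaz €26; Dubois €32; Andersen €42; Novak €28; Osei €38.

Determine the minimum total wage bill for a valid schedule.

€312

Mon-PM can only be covered by Dubois and Andersen, so that assignment is forced.
Picking the cheapest available vet tech for each shift independently would cost €298, but that ignores the shift limits.
An optimal schedule: Mon-PM→Dubois+Andersen, Tue-AM→Novak, Tue-PM→Novak, Wed-AM→Yilmaz, Wed-PM→Novak+Osei, Thu-AM→Dubois, Thu-PM→Dubois, Fri-AM→Yilmaz.
Total: 32 + 42 + 28 + 28 + 26 + 28 + 38 + 32 + 32 + 26 = €312.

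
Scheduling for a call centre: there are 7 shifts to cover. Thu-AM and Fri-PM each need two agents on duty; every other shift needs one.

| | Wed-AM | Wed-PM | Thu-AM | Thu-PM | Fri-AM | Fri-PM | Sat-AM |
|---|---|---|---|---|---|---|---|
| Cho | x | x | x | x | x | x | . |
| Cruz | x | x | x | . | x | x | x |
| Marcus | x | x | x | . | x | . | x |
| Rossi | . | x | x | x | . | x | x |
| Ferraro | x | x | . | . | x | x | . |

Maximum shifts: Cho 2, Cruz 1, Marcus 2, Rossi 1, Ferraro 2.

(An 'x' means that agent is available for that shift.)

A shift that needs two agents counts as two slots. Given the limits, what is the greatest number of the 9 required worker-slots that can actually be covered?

8

Total capacity across all agents is 2+1+2+1+2 = 8, and 9 slots are needed, so at most 8 can be filled.
An assignment achieving 8: Wed-AM→Cho, Wed-PM→Ferraro, Thu-AM→Marcus+Rossi, Thu-PM→Cho, Fri-AM→Marcus, Fri-PM→Ferraro, Sat-AM→Cruz.
Loads: Cho 2/2, Cruz 1/1, Marcus 2/2, Rossi 1/1, Ferraro 2/2.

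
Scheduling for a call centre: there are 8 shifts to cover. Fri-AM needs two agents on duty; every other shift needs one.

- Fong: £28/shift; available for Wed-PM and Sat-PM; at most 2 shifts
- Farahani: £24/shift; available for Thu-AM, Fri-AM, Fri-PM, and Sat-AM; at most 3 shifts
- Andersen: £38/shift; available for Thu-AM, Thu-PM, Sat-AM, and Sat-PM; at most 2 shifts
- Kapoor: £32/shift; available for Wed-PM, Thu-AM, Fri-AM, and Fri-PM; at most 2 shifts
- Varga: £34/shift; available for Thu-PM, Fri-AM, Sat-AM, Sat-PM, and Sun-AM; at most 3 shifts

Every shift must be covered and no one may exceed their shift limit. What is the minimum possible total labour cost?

Sun-AM can only be covered by Varga, so that assignment is forced.
Picking the cheapest available agent for each shift independently would cost £252, but that ignores the shift limits.
An optimal schedule: Wed-PM→Fong, Thu-AM→Kapoor, Thu-PM→Varga, Fri-AM→Farahani+Kapoor, Fri-PM→Farahani, Sat-AM→Farahani, Sat-PM→Fong, Sun-AM→Varga.
Total: 28 + 32 + 34 + 24 + 32 + 24 + 24 + 28 + 34 = £260.

£260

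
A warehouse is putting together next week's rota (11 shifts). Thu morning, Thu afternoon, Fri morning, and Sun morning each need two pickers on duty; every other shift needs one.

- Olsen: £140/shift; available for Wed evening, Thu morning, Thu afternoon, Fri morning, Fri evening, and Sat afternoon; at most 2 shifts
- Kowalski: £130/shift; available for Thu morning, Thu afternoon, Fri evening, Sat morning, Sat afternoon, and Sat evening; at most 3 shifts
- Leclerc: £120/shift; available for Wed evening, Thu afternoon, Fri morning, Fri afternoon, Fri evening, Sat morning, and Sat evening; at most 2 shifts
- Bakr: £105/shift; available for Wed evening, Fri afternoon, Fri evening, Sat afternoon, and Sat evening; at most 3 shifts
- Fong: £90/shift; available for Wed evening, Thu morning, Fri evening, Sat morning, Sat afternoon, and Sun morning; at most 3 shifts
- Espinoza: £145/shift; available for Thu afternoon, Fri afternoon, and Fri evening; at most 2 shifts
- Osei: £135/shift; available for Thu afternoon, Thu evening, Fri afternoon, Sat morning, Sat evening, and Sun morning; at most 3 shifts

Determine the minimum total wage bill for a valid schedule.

Thu evening can only be covered by Osei, so that assignment is forced.
Fri morning can only be covered by Olsen and Leclerc, so that assignment is forced.
Sun morning can only be covered by Fong and Osei, so that assignment is forced.
Picking the cheapest available picker for each shift independently would cost £1660, but that ignores the shift limits.
An optimal schedule: Wed evening→Fong, Thu morning→Fong+Kowalski, Thu afternoon→Kowalski+Osei, Thu evening→Osei, Fri morning→Leclerc+Olsen, Fri afternoon→Bakr, Fri evening→Kowalski, Sat morning→Leclerc, Sat afternoon→Bakr, Sat evening→Bakr, Sun morning→Fong+Osei.
Total: 90 + 90 + 130 + 130 + 135 + 135 + 120 + 140 + 105 + 130 + 120 + 105 + 105 + 90 + 135 = £1760.

£1760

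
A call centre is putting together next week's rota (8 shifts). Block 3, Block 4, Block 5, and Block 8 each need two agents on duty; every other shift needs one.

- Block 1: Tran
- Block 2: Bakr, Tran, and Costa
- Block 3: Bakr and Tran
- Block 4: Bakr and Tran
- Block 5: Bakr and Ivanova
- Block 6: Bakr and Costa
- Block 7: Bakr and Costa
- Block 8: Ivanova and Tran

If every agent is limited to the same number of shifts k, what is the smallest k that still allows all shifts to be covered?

4

With 4 agents and 12 worker-slots to fill, someone must work at least ⌈12/4⌉ = 3 shifts, so k ≥ 3.
k = 3 fails: Shifts {Block 1, Block 3, Block 4, Block 8} need 7 worker-slots in total, but the agents available for any of those shifts (Bakr, Ivanova, and Tran) can supply at most 6 among them. So no valid schedule exists.
k = 4 works: Block 1→Tran, Block 2→Costa, Block 3→Bakr+Tran, Block 4→Bakr+Tran, Block 5→Bakr+Ivanova, Block 6→Bakr, Block 7→Costa, Block 8→Ivanova+Tran.
Loads: Bakr 4, Ivanova 2, Tran 4, Costa 2 — all ≤ 4.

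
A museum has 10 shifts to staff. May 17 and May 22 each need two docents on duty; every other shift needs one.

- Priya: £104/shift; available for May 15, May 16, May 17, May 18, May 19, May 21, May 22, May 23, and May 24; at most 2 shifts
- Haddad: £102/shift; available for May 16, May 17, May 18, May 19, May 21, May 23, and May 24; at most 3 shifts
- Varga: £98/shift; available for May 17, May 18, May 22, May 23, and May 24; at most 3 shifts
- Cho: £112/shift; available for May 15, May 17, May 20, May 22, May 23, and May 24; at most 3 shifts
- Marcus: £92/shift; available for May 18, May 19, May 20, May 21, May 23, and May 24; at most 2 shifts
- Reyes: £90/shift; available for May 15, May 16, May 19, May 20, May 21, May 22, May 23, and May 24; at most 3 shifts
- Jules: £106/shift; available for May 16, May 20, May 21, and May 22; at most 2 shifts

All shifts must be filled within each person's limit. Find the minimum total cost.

Picking the cheapest available docent for each shift independently would cost £1110, but that ignores the shift limits.
An optimal schedule: May 15→Reyes, May 16→Reyes, May 17→Varga+Haddad, May 18→Marcus, May 19→Reyes, May 20→Marcus, May 21→Haddad, May 22→Varga+Priya, May 23→Varga, May 24→Haddad.
Total: 90 + 90 + 98 + 102 + 92 + 90 + 92 + 102 + 98 + 104 + 98 + 102 = £1158.

£1158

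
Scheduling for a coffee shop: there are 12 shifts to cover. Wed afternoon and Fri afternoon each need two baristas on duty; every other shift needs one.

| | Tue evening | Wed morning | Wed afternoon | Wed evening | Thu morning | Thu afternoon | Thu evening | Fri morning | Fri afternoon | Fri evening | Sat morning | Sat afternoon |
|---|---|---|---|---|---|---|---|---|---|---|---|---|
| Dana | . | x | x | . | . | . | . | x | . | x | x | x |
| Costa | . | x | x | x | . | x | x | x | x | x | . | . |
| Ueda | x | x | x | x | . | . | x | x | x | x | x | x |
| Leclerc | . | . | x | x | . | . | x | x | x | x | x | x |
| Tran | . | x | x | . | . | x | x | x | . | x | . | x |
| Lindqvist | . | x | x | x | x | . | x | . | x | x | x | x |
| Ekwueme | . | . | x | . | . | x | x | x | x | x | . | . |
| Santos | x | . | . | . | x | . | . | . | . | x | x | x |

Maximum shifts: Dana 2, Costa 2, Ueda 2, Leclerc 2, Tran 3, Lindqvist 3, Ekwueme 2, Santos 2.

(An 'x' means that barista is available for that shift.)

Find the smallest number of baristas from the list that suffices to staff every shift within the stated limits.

6

14 slots to fill and no one can take more than 3, so at least ⌈14/3⌉ = 5 baristas are needed.
Any 5 baristas together have capacity at most 3+3+2+2+2 = 12 < 14 slots, so 5 can never suffice.
Dana, Costa, Ueda, Leclerc, Tran, and Lindqvist alone can cover everything: Tue evening→Ueda, Wed morning→Dana, Wed afternoon→Tran+Lindqvist, Wed evening→Costa, Thu morning→Lindqvist, Thu afternoon→Costa, Thu evening→Ueda, Fri morning→Leclerc, Fri afternoon→Leclerc+Lindqvist, Fri evening→Tran, Sat morning→Dana, Sat afternoon→Tran.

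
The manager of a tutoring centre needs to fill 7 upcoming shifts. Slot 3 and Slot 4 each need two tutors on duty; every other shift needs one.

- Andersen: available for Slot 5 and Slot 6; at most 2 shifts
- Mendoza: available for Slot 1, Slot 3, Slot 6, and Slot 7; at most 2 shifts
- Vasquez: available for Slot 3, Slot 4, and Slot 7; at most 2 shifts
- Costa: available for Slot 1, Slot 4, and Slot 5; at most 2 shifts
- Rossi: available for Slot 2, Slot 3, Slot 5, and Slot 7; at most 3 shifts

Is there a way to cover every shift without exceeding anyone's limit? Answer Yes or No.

Yes

Slot 2 can only be covered by Rossi, so that assignment is forced.
Slot 4 can only be covered by Vasquez and Costa, so that assignment is forced.
One valid schedule: Slot 1→Mendoza, Slot 2→Rossi, Slot 3→Mendoza+Vasquez, Slot 4→Vasquez+Costa, Slot 5→Andersen, Slot 6→Andersen, Slot 7→Rossi.
Loads: Andersen 2/2, Mendoza 2/2, Vasquez 2/2, Costa 1/2, Rossi 2/3 — all within limits.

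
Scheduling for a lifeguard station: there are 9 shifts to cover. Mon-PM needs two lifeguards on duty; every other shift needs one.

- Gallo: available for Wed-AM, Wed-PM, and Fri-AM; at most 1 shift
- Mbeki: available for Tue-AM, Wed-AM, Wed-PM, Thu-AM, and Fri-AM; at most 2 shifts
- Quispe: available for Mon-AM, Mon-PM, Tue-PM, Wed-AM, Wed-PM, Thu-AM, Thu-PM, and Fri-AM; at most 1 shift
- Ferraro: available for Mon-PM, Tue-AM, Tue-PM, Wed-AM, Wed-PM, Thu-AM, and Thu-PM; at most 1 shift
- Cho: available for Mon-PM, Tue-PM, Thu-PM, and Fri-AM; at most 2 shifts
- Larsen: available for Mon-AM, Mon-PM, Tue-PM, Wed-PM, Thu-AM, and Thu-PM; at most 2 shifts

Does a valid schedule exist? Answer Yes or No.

No

Total capacity is 1+2+1+1+2+2 = 9 but 10 worker-slots are needed — infeasible.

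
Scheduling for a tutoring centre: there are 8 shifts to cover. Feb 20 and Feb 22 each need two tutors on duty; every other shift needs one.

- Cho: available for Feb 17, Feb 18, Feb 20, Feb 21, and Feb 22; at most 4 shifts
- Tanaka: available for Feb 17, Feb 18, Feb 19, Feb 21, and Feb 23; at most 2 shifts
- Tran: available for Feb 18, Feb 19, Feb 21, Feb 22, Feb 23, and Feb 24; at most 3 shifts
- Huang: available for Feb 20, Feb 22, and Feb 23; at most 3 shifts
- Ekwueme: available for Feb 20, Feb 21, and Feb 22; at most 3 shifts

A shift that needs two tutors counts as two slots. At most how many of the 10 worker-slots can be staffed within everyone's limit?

10

Total capacity across all tutors is 4+2+3+3+3 = 15, and 10 slots are needed, so at most 10 can be filled.
An assignment achieving 10: Feb 17→Cho, Feb 18→Cho, Feb 19→Tanaka, Feb 20→Cho+Huang, Feb 21→Cho, Feb 22→Tran+Huang, Feb 23→Tanaka, Feb 24→Tran.
Loads: Cho 4/4, Tanaka 2/2, Tran 2/3, Huang 2/3, Ekwueme 0/3.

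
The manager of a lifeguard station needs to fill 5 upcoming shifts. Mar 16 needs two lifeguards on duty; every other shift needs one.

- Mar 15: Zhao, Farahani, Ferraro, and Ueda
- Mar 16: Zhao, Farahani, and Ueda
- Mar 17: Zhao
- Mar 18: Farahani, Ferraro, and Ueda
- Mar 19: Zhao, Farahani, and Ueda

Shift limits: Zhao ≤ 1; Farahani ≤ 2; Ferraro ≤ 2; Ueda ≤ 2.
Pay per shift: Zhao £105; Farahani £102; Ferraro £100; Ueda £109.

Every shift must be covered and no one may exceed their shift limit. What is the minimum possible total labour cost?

Mar 17 can only be covered by Zhao, so that assignment is forced.
Picking the cheapest available lifeguard for each shift independently would cost £614, but that ignores the shift limits.
An optimal schedule: Mar 15→Ferraro, Mar 16→Farahani+Ueda, Mar 17→Zhao, Mar 18→Ferraro, Mar 19→Farahani.
Total: 100 + 102 + 109 + 105 + 100 + 102 = £618.

£618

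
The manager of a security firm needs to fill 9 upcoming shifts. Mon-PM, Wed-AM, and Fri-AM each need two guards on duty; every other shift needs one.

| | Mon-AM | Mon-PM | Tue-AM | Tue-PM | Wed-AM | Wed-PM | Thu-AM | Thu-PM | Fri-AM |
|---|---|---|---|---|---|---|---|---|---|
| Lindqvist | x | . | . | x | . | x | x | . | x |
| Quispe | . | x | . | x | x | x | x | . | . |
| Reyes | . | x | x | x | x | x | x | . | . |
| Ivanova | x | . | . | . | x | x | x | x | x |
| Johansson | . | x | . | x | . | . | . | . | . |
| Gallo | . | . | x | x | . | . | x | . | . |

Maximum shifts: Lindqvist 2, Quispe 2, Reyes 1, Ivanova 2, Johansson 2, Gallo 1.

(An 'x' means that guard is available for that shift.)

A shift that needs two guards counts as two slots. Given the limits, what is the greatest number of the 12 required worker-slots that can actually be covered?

10

Total capacity across all guards is 2+2+1+2+2+1 = 10, and 12 slots are needed, so at most 10 can be filled.
An assignment achieving 10: Mon-AM→Lindqvist, Mon-PM→Quispe+Johansson, Tue-AM→Reyes, Tue-PM→Johansson, Wed-AM→Quispe, Thu-AM→Gallo, Thu-PM→Ivanova, Fri-AM→Lindqvist+Ivanova.
Loads: Lindqvist 2/2, Quispe 2/2, Reyes 1/1, Ivanova 2/2, Johansson 2/2, Gallo 1/1.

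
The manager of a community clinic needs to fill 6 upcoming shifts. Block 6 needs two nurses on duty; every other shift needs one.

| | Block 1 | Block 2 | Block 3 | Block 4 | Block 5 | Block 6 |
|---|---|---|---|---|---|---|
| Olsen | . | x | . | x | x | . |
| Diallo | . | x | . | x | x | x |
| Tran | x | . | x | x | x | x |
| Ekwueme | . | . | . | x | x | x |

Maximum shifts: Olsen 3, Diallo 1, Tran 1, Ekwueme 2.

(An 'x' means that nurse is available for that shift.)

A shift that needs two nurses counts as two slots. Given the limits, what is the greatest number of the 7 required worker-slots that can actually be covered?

Total capacity across all nurses is 3+1+1+2 = 7, and 7 slots are needed, so at most 7 can be filled.
Shifts {Block 1, Block 3} need 2 slots but only Tran are available for them, supplying at most 1 — so at least 1 slot must go unfilled.
An assignment achieving 6: Block 1→Tran, Block 2→Olsen, Block 4→Olsen, Block 5→Olsen, Block 6→Diallo+Ekwueme.
Loads: Olsen 3/3, Diallo 1/1, Tran 1/1, Ekwueme 1/2.

6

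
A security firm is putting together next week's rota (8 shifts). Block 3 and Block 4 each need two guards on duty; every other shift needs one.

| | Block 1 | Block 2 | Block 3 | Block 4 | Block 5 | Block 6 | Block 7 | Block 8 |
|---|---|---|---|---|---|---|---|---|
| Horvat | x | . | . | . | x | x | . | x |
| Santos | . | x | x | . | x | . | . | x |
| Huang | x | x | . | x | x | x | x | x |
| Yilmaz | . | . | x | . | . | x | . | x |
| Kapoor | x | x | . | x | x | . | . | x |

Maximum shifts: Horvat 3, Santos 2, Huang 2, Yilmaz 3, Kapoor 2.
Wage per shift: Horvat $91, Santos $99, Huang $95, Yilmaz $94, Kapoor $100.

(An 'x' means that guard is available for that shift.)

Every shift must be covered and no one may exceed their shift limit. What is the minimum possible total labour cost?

$949

Block 3 can only be covered by Santos and Yilmaz, so that assignment is forced.
Block 4 can only be covered by Huang and Kapoor, so that assignment is forced.
Block 7 can only be covered by Huang, so that assignment is forced.
Picking the cheapest available guard for each shift independently would cost $942, but that ignores the shift limits.
An optimal schedule: Block 1→Horvat, Block 2→Santos, Block 3→Santos+Yilmaz, Block 4→Huang+Kapoor, Block 5→Horvat, Block 6→Horvat, Block 7→Huang, Block 8→Yilmaz.
Total: 91 + 99 + 99 + 94 + 95 + 100 + 91 + 91 + 95 + 94 = $949.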